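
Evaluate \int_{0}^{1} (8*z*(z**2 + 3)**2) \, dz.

148/3

Let u = z**2 + 3, so du = 2*z dz. When z = 0, u = 3; when z = 1, u = 4.
The integral becomes 4·∫ u**2 du from 3 to 4, with antiderivative 4*u**3/3.
Back in z: F(z) = 4*(z**2 + 3)**3/3.
Then F(1) - F(0) = (256/3) - (36) = 148/3.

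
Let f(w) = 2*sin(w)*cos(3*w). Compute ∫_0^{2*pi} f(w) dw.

0

Use the identity sin(w)cos(3*w) = [sin(4*w) + sin(-2*w)]/2.
An antiderivative is F(w) = cos(2*w)/2 - cos(4*w)/4.
Then F(2*pi) - F(0) = (1/4) - (1/4) = 0.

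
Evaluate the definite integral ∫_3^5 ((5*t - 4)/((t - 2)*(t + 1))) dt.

-3*log(2) + 5*log(3)

Factor the denominator: t**2 - t - 2 = (t + 1)(t - 2).
Partial fractions: (5*t - 4)/((t - 2)*(t + 1)) = 3/(t + 1) + 2/(t - 2).
An antiderivative is F(t) = 2*log(t - 2) + 3*log(t + 1).
Then F(5) - F(3) = (3*log(2) + 5*log(3)) - (log(64)) = -3*log(2) + 5*log(3).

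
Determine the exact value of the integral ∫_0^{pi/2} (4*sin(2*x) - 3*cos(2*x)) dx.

An antiderivative is F(x) = -3*sin(2*x)/2 - 2*cos(2*x).
Then F(pi/2) - F(0) = (2) - (-2) = 4.

4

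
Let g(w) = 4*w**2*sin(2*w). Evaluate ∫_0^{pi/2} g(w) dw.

-2 + pi**2/2

Integrate by parts twice (u = w^2, dv = 4*sin(2*w) dw).
An antiderivative is F(w) = -2*w**2*cos(2*w) + 2*w*sin(2*w) + cos(2*w).
Then F(pi/2) - F(0) = (-1 + pi**2/2) - (1) = -2 + pi**2/2.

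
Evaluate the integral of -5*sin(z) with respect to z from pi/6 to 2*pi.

An antiderivative is F(z) = 5*cos(z).
Then F(2*pi) - F(pi/6) = (5) - (5*sqrt(3)/2) = 5 - 5*sqrt(3)/2.

5 - 5*sqrt(3)/2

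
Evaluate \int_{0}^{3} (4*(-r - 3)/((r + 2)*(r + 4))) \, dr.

Factor the denominator: r**2 + 6*r + 8 = (r + 4)(r + 2).
Partial fractions: 4*(-r - 3)/((r + 2)*(r + 4)) = -2/(r + 4) - 2/(r + 2).
An antiderivative is F(r) = -2*log(r + 2) - 2*log(r + 4).
Then F(3) - F(0) = (-2*log(7) - 2*log(5)) - (-log(64)) = -2*log(7) - 2*log(5) + 6*log(2).

-2*log(7) - 2*log(5) + 6*log(2)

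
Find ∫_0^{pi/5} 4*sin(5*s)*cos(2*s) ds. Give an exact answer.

Use the identity sin(5*s)cos(2*s) = [sin(7*s) + sin(3*s)]/2.
An antiderivative is F(s) = -2*cos(3*s)/3 - 2*cos(7*s)/7.
Then F(pi/5) - F(0) = (-5/21 + 5*sqrt(5)/21) - (-20/21) = 5*sqrt(5)/21 + 5/7.

5*sqrt(5)/21 + 5/7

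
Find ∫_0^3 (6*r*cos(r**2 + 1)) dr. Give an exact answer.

Let u = r**2 + 1, so du = 2*r dr. When r = 0, u = 1; when r = 3, u = 10.
The integral becomes 3·∫ cos(u) du from 1 to 10, with antiderivative 3*sin(u).
Back in r: F(r) = 3*sin(r**2 + 1).
Then F(3) - F(0) = (3*sin(10)) - (3*sin(1)) = -3*sin(1) + 3*sin(10).

-3*sin(1) + 3*sin(10)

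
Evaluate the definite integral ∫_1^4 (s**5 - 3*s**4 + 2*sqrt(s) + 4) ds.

By the power rule, an antiderivative is F(s) = s**6/6 - 3*s**5/5 + 4*s**(3/2)/3 + 4*s.
Then F(4) - F(1) = (1424/15) - (49/10) = 2701/30.

2701/30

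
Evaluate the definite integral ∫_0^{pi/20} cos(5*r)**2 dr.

Use the identity cos^2(5*r) = (1 + cos(10*r))/2.
An antiderivative is F(r) = r/2 + sin(10*r)/20.
Then F(pi/20) - F(0) = (1/20 + pi/40) - (0) = 1/20 + pi/40.

1/20 + pi/40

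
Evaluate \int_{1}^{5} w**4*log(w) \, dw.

-3124/25 + 625*log(5)

Integrate by parts once (u = ln w, dv = w**4 dw).
An antiderivative is F(w) = w**5*(5*log(w) - 1)/25.
Then F(5) - F(1) = (-125 + 625*log(5)) - (-1/25) = -3124/25 + 625*log(5).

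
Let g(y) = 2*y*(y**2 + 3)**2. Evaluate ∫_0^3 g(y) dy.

Let u = y**2 + 3, so du = 2*y dy. When y = 0, u = 3; when y = 3, u = 12.
The integral becomes ∫ u**2 du from 3 to 12, with antiderivative u**3/3.
Back in y: F(y) = (y**2 + 3)**3/3.
Then F(3) - F(0) = (576) - (9) = 567.

567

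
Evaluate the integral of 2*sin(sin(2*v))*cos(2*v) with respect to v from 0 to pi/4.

Let u = sin(2*v), so du = 2*cos(2*v) dv. When v = 0, u = 0; when v = pi/4, u = 1.
The integral becomes ∫ sin(u) du from 0 to 1, with antiderivative -cos(u).
Back in v: F(v) = -cos(sin(2*v)).
Then F(pi/4) - F(0) = (-cos(1)) - (-1) = 1 - cos(1).

1 - cos(1)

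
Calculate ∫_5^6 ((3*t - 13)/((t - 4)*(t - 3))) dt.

Factor the denominator: t**2 - 7*t + 12 = (t - 3)(t - 4).
Partial fractions: (3*t - 13)/((t - 4)*(t - 3)) = 4/(t - 3) - 1/(t - 4).
An antiderivative is F(t) = -log(t - 4) + 4*log(t - 3).
Then F(6) - F(5) = (log(81/2)) - (log(16)) = log(81/32).

log(81/32)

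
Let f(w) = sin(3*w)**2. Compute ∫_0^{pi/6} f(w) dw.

Use the identity sin^2(3*w) = (1 - cos(6*w))/2.
An antiderivative is F(w) = w/2 - sin(6*w)/12.
Then F(pi/6) - F(0) = (pi/12) - (0) = pi/12.

pi/12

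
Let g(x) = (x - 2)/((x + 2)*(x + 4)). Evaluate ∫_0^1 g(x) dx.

Factor the denominator: x**2 + 6*x + 8 = (x + 4)(x + 2).
Partial fractions: (x - 2)/((x + 2)*(x + 4)) = 3/(x + 4) - 2/(x + 2).
An antiderivative is F(x) = -2*log(x + 2) + 3*log(x + 4).
Then F(1) - F(0) = (-2*log(3) + 3*log(5)) - (log(16)) = -4*log(2) - 2*log(3) + 3*log(5).

-4*log(2) - 2*log(3) + 3*log(5)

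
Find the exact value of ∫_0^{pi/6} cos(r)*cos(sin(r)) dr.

Let u = sin(r), so du = cos(r) dr. When r = 0, u = 0; when r = pi/6, u = 1/2.
The integral becomes ∫ cos(u) du from 0 to 1/2, with antiderivative sin(u).
Back in r: F(r) = sin(sin(r)).
Then F(pi/6) - F(0) = (sin(1/2)) - (0) = sin(1/2).

sin(1/2)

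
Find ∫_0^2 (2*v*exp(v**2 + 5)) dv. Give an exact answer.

-exp(5) + exp(9)

Let u = v**2 + 5, so du = 2*v dv. When v = 0, u = 5; when v = 2, u = 9.
The integral becomes ∫ exp(u) du from 5 to 9, with antiderivative exp(u).
Back in v: F(v) = exp(v**2 + 5).
Then F(2) - F(0) = (exp(9)) - (exp(5)) = -exp(5) + exp(9).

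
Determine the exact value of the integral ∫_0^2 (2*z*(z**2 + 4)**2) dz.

448/3

Let u = z**2 + 4, so du = 2*z dz. When z = 0, u = 4; when z = 2, u = 8.
The integral becomes ∫ u**2 du from 4 to 8, with antiderivative u**3/3.
Back in z: F(z) = (z**2 + 4)**3/3.
Then F(2) - F(0) = (512/3) - (64/3) = 448/3.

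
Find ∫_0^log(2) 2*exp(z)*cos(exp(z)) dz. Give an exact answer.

Let u = exp(z), so du = exp(z) dz. When z = 0, u = 1; when z = log(2), u = 2.
The integral becomes 2·∫ cos(u) du from 1 to 2, with antiderivative 2*sin(u).
Back in z: F(z) = 2*sin(exp(z)).
Then F(log(2)) - F(0) = (2*sin(2)) - (2*sin(1)) = -2*sin(1) + 2*sin(2).

-2*sin(1) + 2*sin(2)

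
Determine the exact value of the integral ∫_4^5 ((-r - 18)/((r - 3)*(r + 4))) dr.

-9*log(2) + 4*log(3)

Factor the denominator: r**2 + r - 12 = (r + 4)(r - 3).
Partial fractions: (-r - 18)/((r - 3)*(r + 4)) = 2/(r + 4) - 3/(r - 3).
An antiderivative is F(r) = -3*log(r - 3) + 2*log(r + 4).
Then F(5) - F(4) = (log(81/8)) - (log(64)) = -9*log(2) + 4*log(3).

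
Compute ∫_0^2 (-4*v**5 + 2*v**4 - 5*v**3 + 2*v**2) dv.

-668/15

By the power rule, an antiderivative is F(v) = -2*v**6/3 + 2*v**5/5 - 5*v**4/4 + 2*v**3/3.
Then F(2) - F(0) = (-668/15) - (0) = -668/15.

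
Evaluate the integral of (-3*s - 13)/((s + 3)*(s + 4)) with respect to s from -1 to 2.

Factor the denominator: s**2 + 7*s + 12 = (s + 4)(s + 3).
Partial fractions: (-3*s - 13)/((s + 3)*(s + 4)) = 1/(s + 4) - 4/(s + 3).
An antiderivative is F(s) = -4*log(s + 3) + log(s + 4).
Then F(2) - F(-1) = (-4*log(5) + log(2) + log(3)) - (log(3/16)) = -4*log(5) + 5*log(2).

-4*log(5) + 5*log(2)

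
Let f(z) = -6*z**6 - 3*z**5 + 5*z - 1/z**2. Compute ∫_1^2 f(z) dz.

-1867/14

By the power rule, an antiderivative is F(z) = -6*z**7/7 - z**6/2 + 5*z**2/2 + 1/z.
Then F(2) - F(1) = (-1837/14) - (15/7) = -1867/14.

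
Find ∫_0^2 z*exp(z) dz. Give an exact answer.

Integrate by parts once (u = z, dv = exp(z) dz).
An antiderivative is F(z) = (z - 1)*exp(z).
Then F(2) - F(0) = (exp(2)) - (-1) = 1 + exp(2).

1 + exp(2)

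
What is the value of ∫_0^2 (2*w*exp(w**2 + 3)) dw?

Let u = w**2 + 3, so du = 2*w dw. When w = 0, u = 3; when w = 2, u = 7.
The integral becomes ∫ exp(u) du from 3 to 7, with antiderivative exp(u).
Back in w: F(w) = exp(w**2 + 3).
Then F(2) - F(0) = (exp(7)) - (exp(3)) = -exp(3) + exp(7).

-exp(3) + exp(7)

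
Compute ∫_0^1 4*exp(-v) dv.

4 - 4*exp(-1)

An antiderivative is F(v) = -4*exp(-v).
Then F(1) - F(0) = (-4*exp(-1)) - (-4) = 4 - 4*exp(-1).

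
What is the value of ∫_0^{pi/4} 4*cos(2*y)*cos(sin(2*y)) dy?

Let u = sin(2*y), so du = 2*cos(2*y) dy. When y = 0, u = 0; when y = pi/4, u = 1.
The integral becomes 2·∫ cos(u) du from 0 to 1, with antiderivative 2*sin(u).
Back in y: F(y) = 2*sin(sin(2*y)).
Then F(pi/4) - F(0) = (2*sin(1)) - (0) = 2*sin(1).

2*sin(1)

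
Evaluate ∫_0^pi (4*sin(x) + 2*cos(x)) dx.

An antiderivative is F(x) = 2*sin(x) - 4*cos(x).
Then F(pi) - F(0) = (4) - (-4) = 8.

8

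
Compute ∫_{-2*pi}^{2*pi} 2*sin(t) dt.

0

An antiderivative is F(t) = -2*cos(t).
Then F(2*pi) - F(-2*pi) = (-2) - (-2) = 0.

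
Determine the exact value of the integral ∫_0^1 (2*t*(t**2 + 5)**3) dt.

671/4

Let u = t**2 + 5, so du = 2*t dt. When t = 0, u = 5; when t = 1, u = 6.
The integral becomes ∫ u**3 du from 5 to 6, with antiderivative u**4/4.
Back in t: F(t) = (t**2 + 5)**4/4.
Then F(1) - F(0) = (324) - (625/4) = 671/4.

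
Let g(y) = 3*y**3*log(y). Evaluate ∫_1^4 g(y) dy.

-765/16 + 384*log(2)

Integrate by parts once (u = ln y, dv = 3*y**3 dy).
An antiderivative is F(y) = 3*y**4*(4*log(y) - 1)/16.
Then F(4) - F(1) = (-48 + 384*log(2)) - (-3/16) = -765/16 + 384*log(2).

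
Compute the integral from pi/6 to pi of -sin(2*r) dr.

1/4

An antiderivative is F(r) = cos(2*r)/2.
Then F(pi) - F(pi/6) = (1/2) - (1/4) = 1/4.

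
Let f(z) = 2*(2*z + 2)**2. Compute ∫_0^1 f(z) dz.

Let u = 2*z + 2, so du = 2 dz. When z = 0, u = 2; when z = 1, u = 4.
The integral becomes ∫ u**2 du from 2 to 4, with antiderivative u**3/3.
Back in z: F(z) = (2*z + 2)**3/3.
Then F(1) - F(0) = (64/3) - (8/3) = 56/3.

56/3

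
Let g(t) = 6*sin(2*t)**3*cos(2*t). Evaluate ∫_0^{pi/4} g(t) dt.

Let u = sin(2*t), so du = 2*cos(2*t) dt. When t = 0, u = 0; when t = pi/4, u = 1.
The integral becomes 3·∫ u**3 du from 0 to 1, with antiderivative 3*u**4/4.
Back in t: F(t) = 3*sin(2*t)**4/4.
Then F(pi/4) - F(0) = (3/4) - (0) = 3/4.

3/4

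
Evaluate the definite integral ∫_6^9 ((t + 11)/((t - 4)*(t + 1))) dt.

-5*log(2) + log(5) + 2*log(7)

Factor the denominator: t**2 - 3*t - 4 = (t + 1)(t - 4).
Partial fractions: (t + 11)/((t - 4)*(t + 1)) = -2/(t + 1) + 3/(t - 4).
An antiderivative is F(t) = 3*log(t - 4) - 2*log(t + 1).
Then F(9) - F(6) = (log(5/4)) - (log(8/49)) = -5*log(2) + log(5) + 2*log(7).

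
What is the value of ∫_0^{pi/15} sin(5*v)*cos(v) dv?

Use the identity sin(5*v)cos(v) = [sin(6*v) + sin(4*v)]/2.
An antiderivative is F(v) = -cos(4*v)/8 - cos(6*v)/12.
Then F(pi/15) - F(0) = (-sqrt(6*sqrt(5) + 30)/64 - sqrt(5)/192 + 1/192) - (-5/24) = -sqrt(6*sqrt(5) + 30)/64 - sqrt(5)/192 + 41/192.

-sqrt(6*sqrt(5) + 30)/64 - sqrt(5)/192 + 41/192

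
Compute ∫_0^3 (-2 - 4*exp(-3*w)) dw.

An antiderivative is F(w) = -2*w + 4*exp(-3*w)/3.
Then F(3) - F(0) = (-6 + 4*exp(-9)/3) - (4/3) = -22/3 + 4*exp(-9)/3.

-22/3 + 4*exp(-9)/3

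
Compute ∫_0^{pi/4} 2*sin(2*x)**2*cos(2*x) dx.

Let u = sin(2*x), so du = 2*cos(2*x) dx. When x = 0, u = 0; when x = pi/4, u = 1.
The integral becomes ∫ u**2 du from 0 to 1, with antiderivative u**3/3.
Back in x: F(x) = sin(2*x)**3/3.
Then F(pi/4) - F(0) = (1/3) - (0) = 1/3.

1/3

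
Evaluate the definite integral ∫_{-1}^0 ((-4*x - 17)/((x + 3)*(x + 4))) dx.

-6*log(3) + 7*log(2)

Factor the denominator: x**2 + 7*x + 12 = (x + 4)(x + 3).
Partial fractions: (-4*x - 17)/((x + 3)*(x + 4)) = 1/(x + 4) - 5/(x + 3).
An antiderivative is F(x) = -5*log(x + 3) + log(x + 4).
Then F(0) - F(-1) = (-5*log(3) + 2*log(2)) - (log(3/32)) = -6*log(3) + 7*log(2).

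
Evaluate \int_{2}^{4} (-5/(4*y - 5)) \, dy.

-5*log(11)/4 + 5*log(3)/4

An antiderivative is F(y) = -5*log(4*y - 5)/4.
Then F(4) - F(2) = (-5*log(11)/4) - (-5*log(3)/4) = -5*log(11)/4 + 5*log(3)/4.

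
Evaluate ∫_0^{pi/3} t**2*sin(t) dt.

Integrate by parts twice (u = t^2, dv = sin(t) dt).
An antiderivative is F(t) = -t**2*cos(t) + 2*t*sin(t) + 2*cos(t).
Then F(pi/3) - F(0) = (-pi**2/18 + 1 + sqrt(3)*pi/3) - (2) = -1 - pi**2/18 + sqrt(3)*pi/3.

-1 - pi**2/18 + sqrt(3)*pi/3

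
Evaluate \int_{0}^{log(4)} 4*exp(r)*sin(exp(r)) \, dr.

4*cos(1) - 4*cos(4)

Let u = exp(r), so du = exp(r) dr. When r = 0, u = 1; when r = log(4), u = 4.
The integral becomes 4·∫ sin(u) du from 1 to 4, with antiderivative -4*cos(u).
Back in r: F(r) = -4*cos(exp(r)).
Then F(log(4)) - F(0) = (-4*cos(4)) - (-4*cos(1)) = 4*cos(1) - 4*cos(4).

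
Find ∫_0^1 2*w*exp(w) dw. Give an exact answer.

Integrate by parts once (u = w, dv = 2*exp(w) dw).
An antiderivative is F(w) = (2*w - 2)*exp(w).
Then F(1) - F(0) = (0) - (-2) = 2.

2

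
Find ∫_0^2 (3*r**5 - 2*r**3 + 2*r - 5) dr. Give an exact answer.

By the power rule, an antiderivative is F(r) = r**6/2 - r**4/2 + r**2 - 5*r.
Then F(2) - F(0) = (18) - (0) = 18.

18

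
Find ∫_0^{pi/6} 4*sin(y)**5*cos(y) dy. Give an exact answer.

Let u = sin(y), so du = cos(y) dy. When y = 0, u = 0; when y = pi/6, u = 1/2.
The integral becomes 4·∫ u**5 du from 0 to 1/2, with antiderivative 2*u**6/3.
Back in y: F(y) = 2*sin(y)**6/3.
Then F(pi/6) - F(0) = (1/96) - (0) = 1/96.

1/96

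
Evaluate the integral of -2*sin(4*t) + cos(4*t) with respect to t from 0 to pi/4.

An antiderivative is F(t) = sin(4*t)/4 + cos(4*t)/2.
Then F(pi/4) - F(0) = (-1/2) - (1/2) = -1.

-1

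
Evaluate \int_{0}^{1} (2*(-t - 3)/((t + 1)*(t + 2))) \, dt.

Factor the denominator: t**2 + 3*t + 2 = (t + 2)(t + 1).
Partial fractions: 2*(-t - 3)/((t + 1)*(t + 2)) = 2/(t + 2) - 4/(t + 1).
An antiderivative is F(t) = -4*log(t + 1) + 2*log(t + 2).
Then F(1) - F(0) = (log(9/16)) - (log(4)) = log(9/64).

log(9/64)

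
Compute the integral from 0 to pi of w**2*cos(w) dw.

-2*pi

Integrate by parts twice (u = w^2, dv = cos(w) dw).
An antiderivative is F(w) = w**2*sin(w) + 2*w*cos(w) - 2*sin(w).
Then F(pi) - F(0) = (-2*pi) - (0) = -2*pi.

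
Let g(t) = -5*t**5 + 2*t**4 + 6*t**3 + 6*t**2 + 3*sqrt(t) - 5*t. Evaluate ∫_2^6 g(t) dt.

-502096/15 - 4*sqrt(2) + 12*sqrt(6)

By the power rule, an antiderivative is F(t) = -5*t**6/6 + 2*t**5/5 + 3*t**4/2 + 2*t**(3/2) + 2*t**3 - 5*t**2/2.
Then F(6) - F(2) = (-167418/5 + 12*sqrt(6)) - (-158/15 + 4*sqrt(2)) = -502096/15 - 4*sqrt(2) + 12*sqrt(6).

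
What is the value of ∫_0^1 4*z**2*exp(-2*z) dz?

1 - 5*exp(-2)

Integrate by parts twice (u = z^2, dv = 4*exp(-2*z) dz).
An antiderivative is F(z) = (-2*z**2 - 2*z - 1)*exp(-2*z).
Then F(1) - F(0) = (-5*exp(-2)) - (-1) = 1 - 5*exp(-2).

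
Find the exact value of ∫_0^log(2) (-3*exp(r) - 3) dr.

An antiderivative is F(r) = -3*r - 3*exp(r).
Then F(log(2)) - F(0) = (-6 - 3*log(2)) - (-3) = -3 - 3*log(2).

-3 - 3*log(2)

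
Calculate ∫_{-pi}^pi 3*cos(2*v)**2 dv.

3*pi

Use the identity cos^2(2*v) = (1 + cos(4*v))/2.
An antiderivative is F(v) = 3*v/2 + 3*sin(4*v)/8.
Then F(pi) - F(-pi) = (3*pi/2) - (-3*pi/2) = 3*pi.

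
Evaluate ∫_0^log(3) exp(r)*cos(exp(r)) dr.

Let u = exp(r), so du = exp(r) dr. When r = 0, u = 1; when r = log(3), u = 3.
The integral becomes ∫ cos(u) du from 1 to 3, with antiderivative sin(u).
Back in r: F(r) = sin(exp(r)).
Then F(log(3)) - F(0) = (sin(3)) - (sin(1)) = -sin(1) + sin(3).

-sin(1) + sin(3)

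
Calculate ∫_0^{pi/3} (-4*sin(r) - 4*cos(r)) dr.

An antiderivative is F(r) = -4*sin(r) + 4*cos(r).
Then F(pi/3) - F(0) = (2 - 2*sqrt(3)) - (4) = -2*sqrt(3) - 2.

-2*sqrt(3) - 2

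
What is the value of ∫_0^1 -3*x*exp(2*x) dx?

Integrate by parts once (u = x, dv = -3*exp(2*x) dx).
An antiderivative is F(x) = (-6*x + 3)*exp(2*x)/4.
Then F(1) - F(0) = (-3*exp(2)/4) - (3/4) = -3*exp(2)/4 - 3/4.

-3*exp(2)/4 - 3/4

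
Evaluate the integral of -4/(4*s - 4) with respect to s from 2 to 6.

-log(5)

An antiderivative is F(s) = -log(4*s - 4).
Then F(6) - F(2) = (-log(20)) - (-log(4)) = -log(5).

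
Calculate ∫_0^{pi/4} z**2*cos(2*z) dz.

Integrate by parts twice (u = z^2, dv = cos(2*z) dz).
An antiderivative is F(z) = z**2*sin(2*z)/2 + z*cos(2*z)/2 - sin(2*z)/4.
Then F(pi/4) - F(0) = (-1/4 + pi**2/32) - (0) = -1/4 + pi**2/32.

-1/4 + pi**2/32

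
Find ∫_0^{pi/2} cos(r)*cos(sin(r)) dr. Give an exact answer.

sin(1)

Let u = sin(r), so du = cos(r) dr. When r = 0, u = 0; when r = pi/2, u = 1.
The integral becomes ∫ cos(u) du from 0 to 1, with antiderivative sin(u).
Back in r: F(r) = sin(sin(r)).
Then F(pi/2) - F(0) = (sin(1)) - (0) = sin(1).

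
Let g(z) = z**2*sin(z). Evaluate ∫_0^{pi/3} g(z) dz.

Integrate by parts twice (u = z^2, dv = sin(z) dz).
An antiderivative is F(z) = -z**2*cos(z) + 2*z*sin(z) + 2*cos(z).
Then F(pi/3) - F(0) = (-pi**2/18 + 1 + sqrt(3)*pi/3) - (2) = -1 - pi**2/18 + sqrt(3)*pi/3.

-1 - pi**2/18 + sqrt(3)*pi/3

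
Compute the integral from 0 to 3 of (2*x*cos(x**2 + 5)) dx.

-sin(5) + sin(14)

Let u = x**2 + 5, so du = 2*x dx. When x = 0, u = 5; when x = 3, u = 14.
The integral becomes ∫ cos(u) du from 5 to 14, with antiderivative sin(u).
Back in x: F(x) = sin(x**2 + 5).
Then F(3) - F(0) = (sin(14)) - (sin(5)) = -sin(5) + sin(14).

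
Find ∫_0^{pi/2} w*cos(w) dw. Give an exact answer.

Integrate by parts once (u = w, dv = cos(w) dw).
An antiderivative is F(w) = w*sin(w) + cos(w).
Then F(pi/2) - F(0) = (pi/2) - (1) = -1 + pi/2.

-1 + pi/2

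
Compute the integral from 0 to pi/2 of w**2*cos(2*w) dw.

Integrate by parts twice (u = w^2, dv = cos(2*w) dw).
An antiderivative is F(w) = w**2*sin(2*w)/2 + w*cos(2*w)/2 - sin(2*w)/4.
Then F(pi/2) - F(0) = (-pi/4) - (0) = -pi/4.

-pi/4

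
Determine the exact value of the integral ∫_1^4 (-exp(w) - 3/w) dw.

-exp(4) - log(64) + exp(1)

An antiderivative is F(w) = -exp(w) - 3*log(w).
Then F(4) - F(1) = (-exp(4) - log(64)) - (-exp(1)) = -exp(4) - log(64) + exp(1).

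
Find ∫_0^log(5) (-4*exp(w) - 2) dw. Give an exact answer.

-16 - 2*log(5)

An antiderivative is F(w) = -2*w - 4*exp(w).
Then F(log(5)) - F(0) = (-20 - 2*log(5)) - (-4) = -16 - 2*log(5).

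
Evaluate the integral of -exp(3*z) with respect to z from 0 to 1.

An antiderivative is F(z) = -exp(3*z)/3.
Then F(1) - F(0) = (-exp(3)/3) - (-1/3) = 1/3 - exp(3)/3.

1/3 - exp(3)/3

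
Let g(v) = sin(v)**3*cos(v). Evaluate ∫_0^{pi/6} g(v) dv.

1/64

Let u = sin(v), so du = cos(v) dv. When v = 0, u = 0; when v = pi/6, u = 1/2.
The integral becomes ∫ u**3 du from 0 to 1/2, with antiderivative u**4/4.
Back in v: F(v) = sin(v)**4/4.
Then F(pi/6) - F(0) = (1/64) - (0) = 1/64.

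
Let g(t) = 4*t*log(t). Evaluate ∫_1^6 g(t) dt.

Integrate by parts once (u = ln t, dv = 4*t dt).
An antiderivative is F(t) = t**2*(2*log(t) - 1).
Then F(6) - F(1) = (-36 + 72*log(2) + 72*log(3)) - (-1) = -35 + 72*log(2) + 72*log(3).

-35 + 72*log(2) + 72*log(3)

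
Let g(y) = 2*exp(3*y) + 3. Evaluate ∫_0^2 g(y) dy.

An antiderivative is F(y) = 2*exp(3*y)/3 + 3*y.
Then F(2) - F(0) = (6 + 2*exp(6)/3) - (2/3) = 16/3 + 2*exp(6)/3.

16/3 + 2*exp(6)/3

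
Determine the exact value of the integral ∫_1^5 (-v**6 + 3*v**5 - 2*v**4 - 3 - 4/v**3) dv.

By the power rule, an antiderivative is F(v) = -v**7/7 + v**6/2 - 2*v**5/5 - 3*v + 2/v**2.
Then F(5) - F(1) = (-1614597/350) - (-73/70) = -807116/175.

-807116/175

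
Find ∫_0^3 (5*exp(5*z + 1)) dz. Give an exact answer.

-exp(1) + exp(16)

Let u = 5*z + 1, so du = 5 dz. When z = 0, u = 1; when z = 3, u = 16.
The integral becomes ∫ exp(u) du from 1 to 16, with antiderivative exp(u).
Back in z: F(z) = exp(5*z + 1).
Then F(3) - F(0) = (exp(16)) - (exp(1)) = -exp(1) + exp(16).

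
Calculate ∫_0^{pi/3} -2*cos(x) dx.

-sqrt(3)

An antiderivative is F(x) = -2*sin(x).
Then F(pi/3) - F(0) = (-sqrt(3)) - (0) = -sqrt(3).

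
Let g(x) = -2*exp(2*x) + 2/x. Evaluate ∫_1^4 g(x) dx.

An antiderivative is F(x) = -exp(2*x) + 2*log(x).
Then F(4) - F(1) = (-exp(8) + log(16)) - (-exp(2)) = -exp(8) + log(16) + exp(2).

-exp(8) + log(16) + exp(2)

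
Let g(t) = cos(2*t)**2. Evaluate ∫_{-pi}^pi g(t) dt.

pi

Use the identity cos^2(2*t) = (1 + cos(4*t))/2.
An antiderivative is F(t) = t/2 + sin(4*t)/8.
Then F(pi) - F(-pi) = (pi/2) - (-pi/2) = pi.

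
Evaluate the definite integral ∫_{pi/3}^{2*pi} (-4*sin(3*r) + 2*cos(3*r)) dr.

An antiderivative is F(r) = 2*sin(3*r)/3 + 4*cos(3*r)/3.
Then F(2*pi) - F(pi/3) = (4/3) - (-4/3) = 8/3.

8/3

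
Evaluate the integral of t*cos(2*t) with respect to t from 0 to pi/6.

Integrate by parts once (u = t, dv = cos(2*t) dt).
An antiderivative is F(t) = t*sin(2*t)/2 + cos(2*t)/4.
Then F(pi/6) - F(0) = (1/8 + sqrt(3)*pi/24) - (1/4) = -1/8 + sqrt(3)*pi/24.

-1/8 + sqrt(3)*pi/24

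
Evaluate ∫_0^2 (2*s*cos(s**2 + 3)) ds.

-sin(3) + sin(7)

Let u = s**2 + 3, so du = 2*s ds. When s = 0, u = 3; when s = 2, u = 7.
The integral becomes ∫ cos(u) du from 3 to 7, with antiderivative sin(u).
Back in s: F(s) = sin(s**2 + 3).
Then F(2) - F(0) = (sin(7)) - (sin(3)) = -sin(3) + sin(7).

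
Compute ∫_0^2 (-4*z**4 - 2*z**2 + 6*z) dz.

By the power rule, an antiderivative is F(z) = -4*z**5/5 - 2*z**3/3 + 3*z**2.
Then F(2) - F(0) = (-284/15) - (0) = -284/15.

-284/15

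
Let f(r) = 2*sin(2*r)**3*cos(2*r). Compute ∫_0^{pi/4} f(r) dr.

Let u = sin(2*r), so du = 2*cos(2*r) dr. When r = 0, u = 0; when r = pi/4, u = 1.
The integral becomes ∫ u**3 du from 0 to 1, with antiderivative u**4/4.
Back in r: F(r) = sin(2*r)**4/4.
Then F(pi/4) - F(0) = (1/4) - (0) = 1/4.

1/4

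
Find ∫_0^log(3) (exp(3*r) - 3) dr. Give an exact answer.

An antiderivative is F(r) = exp(3*r)/3 - 3*r.
Then F(log(3)) - F(0) = (9 - 3*log(3)) - (1/3) = 26/3 - log(27).

26/3 - log(27)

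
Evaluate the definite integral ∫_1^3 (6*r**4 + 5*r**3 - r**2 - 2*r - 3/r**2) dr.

By the power rule, an antiderivative is F(r) = 6*r**5/5 + 5*r**4/4 - r**3/3 - r**2 + 3/r.
Then F(3) - F(1) = (7517/20) - (247/60) = 5576/15.

5576/15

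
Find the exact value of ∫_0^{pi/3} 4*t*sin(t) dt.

-2*pi/3 + 2*sqrt(3)

Integrate by parts once (u = t, dv = 4*sin(t) dt).
An antiderivative is F(t) = -4*t*cos(t) + 4*sin(t).
Then F(pi/3) - F(0) = (-2*pi/3 + 2*sqrt(3)) - (0) = -2*pi/3 + 2*sqrt(3).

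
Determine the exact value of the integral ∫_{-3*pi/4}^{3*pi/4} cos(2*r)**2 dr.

Use the identity cos^2(2*r) = (1 + cos(4*r))/2.
An antiderivative is F(r) = r/2 + sin(4*r)/8.
Then F(3*pi/4) - F(-3*pi/4) = (3*pi/8) - (-3*pi/8) = 3*pi/4.

3*pi/4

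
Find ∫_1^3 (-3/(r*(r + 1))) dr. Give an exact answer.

Factor the denominator: r**2 + r = (r + 1)r.
Partial fractions: -3/(r*(r + 1)) = 3/(r + 1) - 3/r.
An antiderivative is F(r) = -3*log(r) + 3*log(r + 1).
Then F(3) - F(1) = (log(64/27)) - (log(8)) = log(8/27).

log(8/27)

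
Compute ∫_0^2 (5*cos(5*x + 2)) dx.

-sin(2) + sin(12)

Let u = 5*x + 2, so du = 5 dx. When x = 0, u = 2; when x = 2, u = 12.
The integral becomes ∫ cos(u) du from 2 to 12, with antiderivative sin(u).
Back in x: F(x) = sin(5*x + 2).
Then F(2) - F(0) = (sin(12)) - (sin(2)) = -sin(2) + sin(12).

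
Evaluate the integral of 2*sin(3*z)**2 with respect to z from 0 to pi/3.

pi/3

Use the identity sin^2(3*z) = (1 - cos(6*z))/2.
An antiderivative is F(z) = z - sin(6*z)/6.
Then F(pi/3) - F(0) = (pi/3) - (0) = pi/3.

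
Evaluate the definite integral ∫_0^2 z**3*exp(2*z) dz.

3/8 + 17*exp(4)/8

Integrate by parts 3 times (u = z^3, dv = exp(2*z) dz).
An antiderivative is F(z) = (4*z**3 - 6*z**2 + 6*z - 3)*exp(2*z)/8.
Then F(2) - F(0) = (17*exp(4)/8) - (-3/8) = 3/8 + 17*exp(4)/8.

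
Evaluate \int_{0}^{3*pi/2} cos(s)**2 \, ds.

3*pi/4

Use the identity cos^2(s) = (1 + cos(2*s))/2.
An antiderivative is F(s) = s/2 + sin(2*s)/4.
Then F(3*pi/2) - F(0) = (3*pi/4) - (0) = 3*pi/4.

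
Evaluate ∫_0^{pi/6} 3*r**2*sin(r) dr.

Integrate by parts twice (u = r^2, dv = 3*sin(r) dr).
An antiderivative is F(r) = -3*r**2*cos(r) + 6*r*sin(r) + 6*cos(r).
Then F(pi/6) - F(0) = (-sqrt(3)*pi**2/24 + pi/2 + 3*sqrt(3)) - (6) = -6 - sqrt(3)*pi**2/24 + pi/2 + 3*sqrt(3).

-6 - sqrt(3)*pi**2/24 + pi/2 + 3*sqrt(3)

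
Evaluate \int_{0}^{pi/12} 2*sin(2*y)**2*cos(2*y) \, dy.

1/24

Let u = sin(2*y), so du = 2*cos(2*y) dy. When y = 0, u = 0; when y = pi/12, u = 1/2.
The integral becomes ∫ u**2 du from 0 to 1/2, with antiderivative u**3/3.
Back in y: F(y) = sin(2*y)**3/3.
Then F(pi/12) - F(0) = (1/24) - (0) = 1/24.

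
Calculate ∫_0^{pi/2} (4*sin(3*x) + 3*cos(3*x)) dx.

1/3

An antiderivative is F(x) = sin(3*x) - 4*cos(3*x)/3.
Then F(pi/2) - F(0) = (-1) - (-4/3) = 1/3.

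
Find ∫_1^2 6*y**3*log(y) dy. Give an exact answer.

-45/8 + 24*log(2)

Integrate by parts once (u = ln y, dv = 6*y**3 dy).
An antiderivative is F(y) = 3*y**4*(4*log(y) - 1)/8.
Then F(2) - F(1) = (-6 + 24*log(2)) - (-3/8) = -45/8 + 24*log(2).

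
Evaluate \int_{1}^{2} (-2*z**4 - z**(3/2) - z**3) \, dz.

By the power rule, an antiderivative is F(z) = -2*z**(5/2)/5 - 2*z**5/5 - z**4/4.
Then F(2) - F(1) = (-84/5 - 8*sqrt(2)/5) - (-21/20) = -63/4 - 8*sqrt(2)/5.

-63/4 - 8*sqrt(2)/5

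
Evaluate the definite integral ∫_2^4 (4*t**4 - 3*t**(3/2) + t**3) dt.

By the power rule, an antiderivative is F(t) = -6*t**(5/2)/5 + 4*t**5/5 + t**4/4.
Then F(4) - F(2) = (4224/5) - (148/5 - 24*sqrt(2)/5) = 24*sqrt(2)/5 + 4076/5.

24*sqrt(2)/5 + 4076/5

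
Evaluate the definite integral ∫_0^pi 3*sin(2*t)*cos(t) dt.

Use the identity sin(2*t)cos(t) = [sin(3*t) + sin(t)]/2.
An antiderivative is F(t) = -3*cos(t)/2 - cos(3*t)/2.
Then F(pi) - F(0) = (2) - (-2) = 4.

4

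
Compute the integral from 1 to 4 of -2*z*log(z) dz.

Integrate by parts once (u = ln z, dv = -2*z dz).
An antiderivative is F(z) = -z**2*(2*log(z) - 1)/2.
Then F(4) - F(1) = (8 - 32*log(2)) - (1/2) = 15/2 - 32*log(2).

15/2 - 32*log(2)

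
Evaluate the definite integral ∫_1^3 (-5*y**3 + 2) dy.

-96

By the power rule, an antiderivative is F(y) = -5*y**4/4 + 2*y.
Then F(3) - F(1) = (-381/4) - (3/4) = -96.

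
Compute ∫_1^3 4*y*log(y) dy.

-8 + 18*log(3)

Integrate by parts once (u = ln y, dv = 4*y dy).
An antiderivative is F(y) = y**2*(2*log(y) - 1).
Then F(3) - F(1) = (-9 + 18*log(3)) - (-1) = -8 + 18*log(3).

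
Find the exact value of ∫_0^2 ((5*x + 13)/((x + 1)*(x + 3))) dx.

Factor the denominator: x**2 + 4*x + 3 = (x + 3)(x + 1).
Partial fractions: (5*x + 13)/((x + 1)*(x + 3)) = 1/(x + 3) + 4/(x + 1).
An antiderivative is F(x) = 4*log(x + 1) + log(x + 3).
Then F(2) - F(0) = (log(5) + 4*log(3)) - (log(3)) = log(5) + 3*log(3).

log(5) + 3*log(3)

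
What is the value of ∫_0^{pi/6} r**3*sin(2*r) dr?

-3*sqrt(3)/16 - pi**3/864 + sqrt(3)*pi**2/96 + pi/16

Integrate by parts 3 times (u = r^3, dv = sin(2*r) dr).
An antiderivative is F(r) = -r**3*cos(2*r)/2 + 3*r**2*sin(2*r)/4 + 3*r*cos(2*r)/4 - 3*sin(2*r)/8.
Then F(pi/6) - F(0) = (-3*sqrt(3)/16 - pi**3/864 + sqrt(3)*pi**2/96 + pi/16) - (0) = -3*sqrt(3)/16 - pi**3/864 + sqrt(3)*pi**2/96 + pi/16.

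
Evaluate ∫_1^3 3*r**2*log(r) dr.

Integrate by parts once (u = ln r, dv = 3*r**2 dr).
An antiderivative is F(r) = r**3*(3*log(r) - 1)/3.
Then F(3) - F(1) = (-9 + 27*log(3)) - (-1/3) = -26/3 + 27*log(3).

-26/3 + 27*log(3)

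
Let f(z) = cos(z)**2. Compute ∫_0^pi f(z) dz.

pi/2

Use the identity cos^2(z) = (1 + cos(2*z))/2.
An antiderivative is F(z) = z/2 + sin(2*z)/4.
Then F(pi) - F(0) = (pi/2) - (0) = pi/2.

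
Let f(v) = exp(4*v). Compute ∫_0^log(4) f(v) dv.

255/4

Let u = exp(v), so du = exp(v) dv. When v = 0, u = 1; when v = log(4), u = 4.
The integral becomes ∫ u**3 du from 1 to 4, with antiderivative u**4/4.
Back in v: F(v) = exp(4*v)/4.
Then F(log(4)) - F(0) = (64) - (1/4) = 255/4.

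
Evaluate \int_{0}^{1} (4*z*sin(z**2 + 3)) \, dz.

Let u = z**2 + 3, so du = 2*z dz. When z = 0, u = 3; when z = 1, u = 4.
The integral becomes 2·∫ sin(u) du from 3 to 4, with antiderivative -2*cos(u).
Back in z: F(z) = -2*cos(z**2 + 3).
Then F(1) - F(0) = (-2*cos(4)) - (-2*cos(3)) = 2*cos(3) - 2*cos(4).

2*cos(3) - 2*cos(4)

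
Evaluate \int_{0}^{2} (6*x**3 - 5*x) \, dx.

14

By the power rule, an antiderivative is F(x) = 3*x**4/2 - 5*x**2/2.
Then F(2) - F(0) = (14) - (0) = 14.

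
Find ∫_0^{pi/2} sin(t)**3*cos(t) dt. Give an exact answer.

1/4

Let u = sin(t), so du = cos(t) dt. When t = 0, u = 0; when t = pi/2, u = 1.
The integral becomes ∫ u**3 du from 0 to 1, with antiderivative u**4/4.
Back in t: F(t) = sin(t)**4/4.
Then F(pi/2) - F(0) = (1/4) - (0) = 1/4.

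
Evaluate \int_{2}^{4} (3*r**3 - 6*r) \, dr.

By the power rule, an antiderivative is F(r) = 3*r**4/4 - 3*r**2.
Then F(4) - F(2) = (144) - (0) = 144.

144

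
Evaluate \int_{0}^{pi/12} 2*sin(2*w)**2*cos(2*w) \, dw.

1/24

Let u = sin(2*w), so du = 2*cos(2*w) dw. When w = 0, u = 0; when w = pi/12, u = 1/2.
The integral becomes ∫ u**2 du from 0 to 1/2, with antiderivative u**3/3.
Back in w: F(w) = sin(2*w)**3/3.
Then F(pi/12) - F(0) = (1/24) - (0) = 1/24.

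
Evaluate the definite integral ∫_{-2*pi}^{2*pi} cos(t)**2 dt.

2*pi

Use the identity cos^2(t) = (1 + cos(2*t))/2.
An antiderivative is F(t) = t/2 + sin(2*t)/4.
Then F(2*pi) - F(-2*pi) = (pi) - (-pi) = 2*pi.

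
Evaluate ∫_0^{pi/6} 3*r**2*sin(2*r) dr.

Integrate by parts twice (u = r^2, dv = 3*sin(2*r) dr).
An antiderivative is F(r) = -3*r**2*cos(2*r)/2 + 3*r*sin(2*r)/2 + 3*cos(2*r)/4.
Then F(pi/6) - F(0) = (-pi**2/48 + 3/8 + sqrt(3)*pi/8) - (3/4) = -3/8 - pi**2/48 + sqrt(3)*pi/8.

-3/8 - pi**2/48 + sqrt(3)*pi/8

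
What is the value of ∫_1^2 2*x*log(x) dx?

-3/2 + log(16)

Integrate by parts once (u = ln x, dv = 2*x dx).
An antiderivative is F(x) = x**2*(2*log(x) - 1)/2.
Then F(2) - F(1) = (-2 + log(16)) - (-1/2) = -3/2 + log(16).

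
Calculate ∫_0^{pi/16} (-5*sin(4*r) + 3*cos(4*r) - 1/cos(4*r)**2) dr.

-3/2 + sqrt(2)

An antiderivative is F(r) = 3*sin(4*r)/4 + 5*cos(4*r)/4 - tan(4*r)/4.
Then F(pi/16) - F(0) = (-1/4 + sqrt(2)) - (5/4) = -3/2 + sqrt(2).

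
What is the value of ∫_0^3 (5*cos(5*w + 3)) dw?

sin(18) - sin(3)

Let u = 5*w + 3, so du = 5 dw. When w = 0, u = 3; when w = 3, u = 18.
The integral becomes ∫ cos(u) du from 3 to 18, with antiderivative sin(u).
Back in w: F(w) = sin(5*w + 3).
Then F(3) - F(0) = (sin(18)) - (sin(3)) = sin(18) - sin(3).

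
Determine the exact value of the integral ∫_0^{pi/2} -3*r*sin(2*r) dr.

Integrate by parts once (u = r, dv = -3*sin(2*r) dr).
An antiderivative is F(r) = 3*r*cos(2*r)/2 - 3*sin(2*r)/4.
Then F(pi/2) - F(0) = (-3*pi/4) - (0) = -3*pi/4.

-3*pi/4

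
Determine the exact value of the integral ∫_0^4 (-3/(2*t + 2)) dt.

An antiderivative is F(t) = -3*log(2*t + 2)/2.
Then F(4) - F(0) = (-3*log(10)/2) - (-3*log(2)/2) = -3*log(5)/2.

-3*log(5)/2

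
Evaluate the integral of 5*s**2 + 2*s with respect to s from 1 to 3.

154/3

By the power rule, an antiderivative is F(s) = 5*s**3/3 + s**2.
Then F(3) - F(1) = (54) - (8/3) = 154/3.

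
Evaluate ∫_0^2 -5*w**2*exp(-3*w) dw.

-10/27 + 250*exp(-6)/27

Integrate by parts twice (u = w^2, dv = -5*exp(-3*w) dw).
An antiderivative is F(w) = (45*w**2 + 30*w + 10)*exp(-3*w)/27.
Then F(2) - F(0) = (250*exp(-6)/27) - (10/27) = -10/27 + 250*exp(-6)/27.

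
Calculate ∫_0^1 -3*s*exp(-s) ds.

-3 + 6*exp(-1)

Integrate by parts once (u = s, dv = -3*exp(-s) ds).
An antiderivative is F(s) = (3*s + 3)*exp(-s).
Then F(1) - F(0) = (6*exp(-1)) - (3) = -3 + 6*exp(-1).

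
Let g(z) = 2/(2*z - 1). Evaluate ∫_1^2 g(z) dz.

log(3)

An antiderivative is F(z) = log(2*z - 1).
Then F(2) - F(1) = (log(3)) - (0) = log(3).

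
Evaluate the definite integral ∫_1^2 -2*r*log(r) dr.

3/2 - log(16)

Integrate by parts once (u = ln r, dv = -2*r dr).
An antiderivative is F(r) = -r**2*(2*log(r) - 1)/2.
Then F(2) - F(1) = (2 - log(16)) - (1/2) = 3/2 - log(16).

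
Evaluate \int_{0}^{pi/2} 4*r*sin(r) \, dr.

4

Integrate by parts once (u = r, dv = 4*sin(r) dr).
An antiderivative is F(r) = -4*r*cos(r) + 4*sin(r).
Then F(pi/2) - F(0) = (4) - (0) = 4.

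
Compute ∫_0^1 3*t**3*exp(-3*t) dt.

Integrate by parts 3 times (u = t^3, dv = 3*exp(-3*t) dt).
An antiderivative is F(t) = (-9*t**3 - 9*t**2 - 6*t - 2)*exp(-3*t)/9.
Then F(1) - F(0) = (-26*exp(-3)/9) - (-2/9) = 2/9 - 26*exp(-3)/9.

2/9 - 26*exp(-3)/9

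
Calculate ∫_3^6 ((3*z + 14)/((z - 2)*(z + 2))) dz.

4*log(2) + 2*log(5)

Factor the denominator: z**2 - 4 = (z + 2)(z - 2).
Partial fractions: (3*z + 14)/((z - 2)*(z + 2)) = -2/(z + 2) + 5/(z - 2).
An antiderivative is F(z) = 5*log(z - 2) - 2*log(z + 2).
Then F(6) - F(3) = (log(16)) - (-log(25)) = 4*log(2) + 2*log(5).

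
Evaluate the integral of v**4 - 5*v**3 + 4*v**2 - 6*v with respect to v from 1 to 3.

-614/15

By the power rule, an antiderivative is F(v) = v**5/5 - 5*v**4/4 + 4*v**3/3 - 3*v**2.
Then F(3) - F(1) = (-873/20) - (-163/60) = -614/15.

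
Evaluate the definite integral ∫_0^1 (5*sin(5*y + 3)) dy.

Let u = 5*y + 3, so du = 5 dy. When y = 0, u = 3; when y = 1, u = 8.
The integral becomes ∫ sin(u) du from 3 to 8, with antiderivative -cos(u).
Back in y: F(y) = -cos(5*y + 3).
Then F(1) - F(0) = (-cos(8)) - (-cos(3)) = cos(3) - cos(8).

cos(3) - cos(8)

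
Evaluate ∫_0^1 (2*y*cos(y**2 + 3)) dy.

Let u = y**2 + 3, so du = 2*y dy. When y = 0, u = 3; when y = 1, u = 4.
The integral becomes ∫ cos(u) du from 3 to 4, with antiderivative sin(u).
Back in y: F(y) = sin(y**2 + 3).
Then F(1) - F(0) = (sin(4)) - (sin(3)) = sin(4) - sin(3).

sin(4) - sin(3)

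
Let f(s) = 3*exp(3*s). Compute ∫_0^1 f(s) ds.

Let u = 3*s, so du = 3 ds. When s = 0, u = 0; when s = 1, u = 3.
The integral becomes ∫ exp(u) du from 0 to 3, with antiderivative exp(u).
Back in s: F(s) = exp(3*s).
Then F(1) - F(0) = (exp(3)) - (1) = -1 + exp(3).

-1 + exp(3)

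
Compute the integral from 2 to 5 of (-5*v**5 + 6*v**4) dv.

By the power rule, an antiderivative is F(v) = -5*v**6/6 + 6*v**5/5.
Then F(5) - F(2) = (-55625/6) - (-224/15) = -92559/10.

-92559/10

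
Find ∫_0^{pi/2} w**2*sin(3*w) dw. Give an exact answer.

Integrate by parts twice (u = w^2, dv = sin(3*w) dw).
An antiderivative is F(w) = -w**2*cos(3*w)/3 + 2*w*sin(3*w)/9 + 2*cos(3*w)/27.
Then F(pi/2) - F(0) = (-pi/9) - (2/27) = -pi/9 - 2/27.

-pi/9 - 2/27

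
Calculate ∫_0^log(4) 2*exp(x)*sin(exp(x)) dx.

Let u = exp(x), so du = exp(x) dx. When x = 0, u = 1; when x = log(4), u = 4.
The integral becomes 2·∫ sin(u) du from 1 to 4, with antiderivative -2*cos(u).
Back in x: F(x) = -2*cos(exp(x)).
Then F(log(4)) - F(0) = (-2*cos(4)) - (-2*cos(1)) = 2*cos(1) - 2*cos(4).

2*cos(1) - 2*cos(4)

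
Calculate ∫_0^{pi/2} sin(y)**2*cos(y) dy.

1/3

Let u = sin(y), so du = cos(y) dy. When y = 0, u = 0; when y = pi/2, u = 1.
The integral becomes ∫ u**2 du from 0 to 1, with antiderivative u**3/3.
Back in y: F(y) = sin(y)**3/3.
Then F(pi/2) - F(0) = (1/3) - (0) = 1/3.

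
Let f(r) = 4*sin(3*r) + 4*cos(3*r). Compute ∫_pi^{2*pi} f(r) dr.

-8/3

An antiderivative is F(r) = 4*sin(3*r)/3 - 4*cos(3*r)/3.
Then F(2*pi) - F(pi) = (-4/3) - (4/3) = -8/3.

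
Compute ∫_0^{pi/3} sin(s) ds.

1/2

An antiderivative is F(s) = -cos(s).
Then F(pi/3) - F(0) = (-1/2) - (-1) = 1/2.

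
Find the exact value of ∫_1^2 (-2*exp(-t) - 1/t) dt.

-2*exp(-1) - log(2) + 2*exp(-2)

An antiderivative is F(t) = -log(t) + 2*exp(-t).
Then F(2) - F(1) = (-log(2) + 2*exp(-2)) - (2*exp(-1)) = -2*exp(-1) - log(2) + 2*exp(-2).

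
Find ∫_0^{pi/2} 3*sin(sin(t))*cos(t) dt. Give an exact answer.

Let u = sin(t), so du = cos(t) dt. When t = 0, u = 0; when t = pi/2, u = 1.
The integral becomes 3·∫ sin(u) du from 0 to 1, with antiderivative -3*cos(u).
Back in t: F(t) = -3*cos(sin(t)).
Then F(pi/2) - F(0) = (-3*cos(1)) - (-3) = 3 - 3*cos(1).

3 - 3*cos(1)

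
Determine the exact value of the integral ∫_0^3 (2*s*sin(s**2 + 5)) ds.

Let u = s**2 + 5, so du = 2*s ds. When s = 0, u = 5; when s = 3, u = 14.
The integral becomes ∫ sin(u) du from 5 to 14, with antiderivative -cos(u).
Back in s: F(s) = -cos(s**2 + 5).
Then F(3) - F(0) = (-cos(14)) - (-cos(5)) = -cos(14) + cos(5).

-cos(14) + cos(5)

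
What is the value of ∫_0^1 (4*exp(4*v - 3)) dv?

-(1 - exp(4))*exp(-3)

Let u = 4*v - 3, so du = 4 dv. When v = 0, u = -3; when v = 1, u = 1.
The integral becomes ∫ exp(u) du from -3 to 1, with antiderivative exp(u).
Back in v: F(v) = exp(4*v - 3).
Then F(1) - F(0) = (exp(1)) - (exp(-3)) = -(1 - exp(4))*exp(-3).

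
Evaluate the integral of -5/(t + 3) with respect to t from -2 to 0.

An antiderivative is F(t) = -5*log(t + 3).
Then F(0) - F(-2) = (-5*log(3)) - (0) = -5*log(3).

-5*log(3)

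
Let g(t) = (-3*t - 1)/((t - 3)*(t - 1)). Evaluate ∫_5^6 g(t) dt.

-5*log(3) + log(2) + 2*log(5)

Factor the denominator: t**2 - 4*t + 3 = (t - 1)(t - 3).
Partial fractions: (-3*t - 1)/((t - 3)*(t - 1)) = 2/(t - 1) - 5/(t - 3).
An antiderivative is F(t) = -5*log(t - 3) + 2*log(t - 1).
Then F(6) - F(5) = (-5*log(3) + 2*log(5)) - (-log(2)) = -5*log(3) + log(2) + 2*log(5).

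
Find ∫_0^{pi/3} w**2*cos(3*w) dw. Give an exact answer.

-2*pi/27

Integrate by parts twice (u = w^2, dv = cos(3*w) dw).
An antiderivative is F(w) = w**2*sin(3*w)/3 + 2*w*cos(3*w)/9 - 2*sin(3*w)/27.
Then F(pi/3) - F(0) = (-2*pi/27) - (0) = -2*pi/27.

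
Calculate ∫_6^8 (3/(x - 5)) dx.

log(27)

An antiderivative is F(x) = 3*log(x - 5).
Then F(8) - F(6) = (log(27)) - (0) = log(27).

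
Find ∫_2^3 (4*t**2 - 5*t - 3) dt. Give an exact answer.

59/6

By the power rule, an antiderivative is F(t) = 4*t**3/3 - 5*t**2/2 - 3*t.
Then F(3) - F(2) = (9/2) - (-16/3) = 59/6.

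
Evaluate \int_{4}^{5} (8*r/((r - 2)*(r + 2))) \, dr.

Factor the denominator: r**2 - 4 = (r + 2)(r - 2).
Partial fractions: 8*r/((r - 2)*(r + 2)) = 4/(r + 2) + 4/(r - 2).
An antiderivative is F(r) = 4*log(r - 2) + 4*log(r + 2).
Then F(5) - F(4) = (4*log(3) + 4*log(7)) - (4*log(3) + 8*log(2)) = -8*log(2) + 4*log(7).

-8*log(2) + 4*log(7)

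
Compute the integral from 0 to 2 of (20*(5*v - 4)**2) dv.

Let u = 5*v - 4, so du = 5 dv. When v = 0, u = -4; when v = 2, u = 6.
The integral becomes 4·∫ u**2 du from -4 to 6, with antiderivative 4*u**3/3.
Back in v: F(v) = 4*(5*v - 4)**3/3.
Then F(2) - F(0) = (288) - (-256/3) = 1120/3.

1120/3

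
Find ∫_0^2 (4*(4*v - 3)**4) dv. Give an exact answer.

3368/5

Let u = 4*v - 3, so du = 4 dv. When v = 0, u = -3; when v = 2, u = 5.
The integral becomes ∫ u**4 du from -3 to 5, with antiderivative u**5/5.
Back in v: F(v) = (4*v - 3)**5/5.
Then F(2) - F(0) = (625) - (-243/5) = 3368/5.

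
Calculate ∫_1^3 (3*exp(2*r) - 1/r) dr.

-3*exp(2)/2 - log(3) + 3*exp(6)/2

An antiderivative is F(r) = 3*exp(2*r)/2 - log(r).
Then F(3) - F(1) = (-log(3) + 3*exp(6)/2) - (3*exp(2)/2) = -3*exp(2)/2 - log(3) + 3*exp(6)/2.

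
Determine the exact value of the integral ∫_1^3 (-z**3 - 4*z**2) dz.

By the power rule, an antiderivative is F(z) = -z**4/4 - 4*z**3/3.
Then F(3) - F(1) = (-225/4) - (-19/12) = -164/3.

-164/3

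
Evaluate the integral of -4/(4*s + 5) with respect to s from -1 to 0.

-log(5)

An antiderivative is F(s) = -log(4*s + 5).
Then F(0) - F(-1) = (-log(5)) - (0) = -log(5).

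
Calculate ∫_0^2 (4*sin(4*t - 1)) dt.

Let u = 4*t - 1, so du = 4 dt. When t = 0, u = -1; when t = 2, u = 7.
The integral becomes ∫ sin(u) du from -1 to 7, with antiderivative -cos(u).
Back in t: F(t) = -cos(4*t - 1).
Then F(2) - F(0) = (-cos(7)) - (-cos(1)) = -cos(7) + cos(1).

-cos(7) + cos(1)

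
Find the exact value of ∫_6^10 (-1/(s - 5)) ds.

An antiderivative is F(s) = -log(s - 5).
Then F(10) - F(6) = (-log(5)) - (0) = -log(5).

-log(5)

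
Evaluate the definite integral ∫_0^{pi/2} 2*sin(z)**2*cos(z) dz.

2/3

Let u = sin(z), so du = cos(z) dz. When z = 0, u = 0; when z = pi/2, u = 1.
The integral becomes 2·∫ u**2 du from 0 to 1, with antiderivative 2*u**3/3.
Back in z: F(z) = 2*sin(z)**3/3.
Then F(pi/2) - F(0) = (2/3) - (0) = 2/3.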